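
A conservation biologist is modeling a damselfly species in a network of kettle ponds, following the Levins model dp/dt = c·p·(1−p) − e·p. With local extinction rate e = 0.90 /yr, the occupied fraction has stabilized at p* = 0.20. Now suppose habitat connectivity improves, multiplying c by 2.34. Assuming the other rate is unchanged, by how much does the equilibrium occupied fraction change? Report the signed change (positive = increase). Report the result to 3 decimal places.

0.458

Balance c(1−p*) = e gives c = e/(1 − 0.20000) = 0.90/0.80000 = 1.12500.
New p* = 1 − e/c = 1 − 0.90000/2.63250 = 0.65812.
Δp* = 0.65812 − 0.20000 = +0.45812.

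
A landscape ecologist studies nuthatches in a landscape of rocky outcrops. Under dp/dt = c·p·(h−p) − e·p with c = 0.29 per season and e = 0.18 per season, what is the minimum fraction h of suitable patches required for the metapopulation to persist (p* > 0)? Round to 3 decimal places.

p* = h − e/c is positive only when h > e/c.
h_min = e/c = 0.18/0.29 = 0.6207.

0.621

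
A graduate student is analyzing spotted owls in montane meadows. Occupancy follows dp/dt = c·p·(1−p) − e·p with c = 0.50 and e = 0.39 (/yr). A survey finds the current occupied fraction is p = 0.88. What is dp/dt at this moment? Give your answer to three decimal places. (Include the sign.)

Colonization term: c·p·(1−p) = 0.50×0.88×0.1200 = 0.05280.
Extinction term: e·p = 0.34320.
dp/dt = 0.05280 − 0.34320 = -0.29040.

-0.290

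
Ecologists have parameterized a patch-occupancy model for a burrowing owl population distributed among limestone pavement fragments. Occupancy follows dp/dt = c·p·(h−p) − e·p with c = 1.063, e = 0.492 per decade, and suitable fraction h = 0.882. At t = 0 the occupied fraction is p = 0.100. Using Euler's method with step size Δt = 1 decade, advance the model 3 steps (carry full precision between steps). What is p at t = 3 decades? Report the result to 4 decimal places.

Update rule: p ← p + [c·p·(h−p) − e·p]·Δt with Δt = 1.
t = 1: p = 0.10000 + (+0.03393) = 0.13393
t = 2: p = 0.13393 + (+0.04061) = 0.17453
t = 3: p = 0.17453 + (+0.04539) = 0.21992

0.2199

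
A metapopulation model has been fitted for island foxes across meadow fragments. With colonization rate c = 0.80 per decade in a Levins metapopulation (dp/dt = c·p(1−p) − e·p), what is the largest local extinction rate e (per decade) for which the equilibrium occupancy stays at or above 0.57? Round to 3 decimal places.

1 − e/c ≥ 0.57 ⇒ e ≤ c(1 − 0.57) = 0.80 × 0.4300.
e_max = 0.3440.

0.344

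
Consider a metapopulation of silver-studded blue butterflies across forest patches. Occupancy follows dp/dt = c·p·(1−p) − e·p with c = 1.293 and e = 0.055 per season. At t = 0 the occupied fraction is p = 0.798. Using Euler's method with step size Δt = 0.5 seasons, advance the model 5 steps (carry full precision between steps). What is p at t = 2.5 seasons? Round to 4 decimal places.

Update rule: p ← p + [c·p·(1−p) − e·p]·Δt with Δt = 0.5.
p: 0.79800 → 0.88027  (Δp = +0.08227)
p: 0.88027 → 0.92420  (Δp = +0.04393)
p: 0.92420 → 0.94407  (Δp = +0.01987)
p: 0.94407 → 0.95225  (Δp = +0.00817)
p: 0.95225 → 0.95546  (Δp = +0.00321)

0.9555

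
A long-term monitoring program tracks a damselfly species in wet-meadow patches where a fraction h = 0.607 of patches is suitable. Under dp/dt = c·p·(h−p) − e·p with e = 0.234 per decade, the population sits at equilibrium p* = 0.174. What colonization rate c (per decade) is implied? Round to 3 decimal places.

At equilibrium c(h−p*) = e, so c = e/(h−p*).
c = 0.234/(0.607 − 0.174) = 0.234/0.4330 = 0.5404.

0.540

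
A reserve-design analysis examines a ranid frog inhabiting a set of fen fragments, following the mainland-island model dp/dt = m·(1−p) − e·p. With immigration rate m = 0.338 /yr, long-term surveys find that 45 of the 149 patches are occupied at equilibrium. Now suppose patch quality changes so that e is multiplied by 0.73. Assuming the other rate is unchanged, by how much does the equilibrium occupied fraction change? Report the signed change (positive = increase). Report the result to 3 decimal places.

Observed p* = 45/149 = 0.30201.
Balance m(1−p*) = e·p* gives e = m(1−p*)/p* = 0.338×0.69799/0.30201 = 0.78117.
New p* = m/(m+e) = 0.33800/(0.33800+0.57025) = 0.37214.
Δp* = 0.37214 − 0.30201 = +0.07013.

0.070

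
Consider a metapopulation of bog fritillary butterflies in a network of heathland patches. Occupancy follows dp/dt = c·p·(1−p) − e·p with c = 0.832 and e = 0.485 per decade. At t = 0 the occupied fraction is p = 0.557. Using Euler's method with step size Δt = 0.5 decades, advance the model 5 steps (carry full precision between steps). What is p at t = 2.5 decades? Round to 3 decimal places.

0.460

Update rule: p ← p + [c·p·(1−p) − e·p]·Δt with Δt = 0.5.
  1  |  dp/dt·Δt = -0.032424  |  p_1 = 0.524576
  2  |  dp/dt·Δt = -0.023461  |  p_2 = 0.501115
  3  |  dp/dt·Δt = -0.017521  |  p_3 = 0.483594
  4  |  dp/dt·Δt = -0.013384  |  p_4 = 0.470211
  5  |  dp/dt·Δt = -0.010395  |  p_5 = 0.459815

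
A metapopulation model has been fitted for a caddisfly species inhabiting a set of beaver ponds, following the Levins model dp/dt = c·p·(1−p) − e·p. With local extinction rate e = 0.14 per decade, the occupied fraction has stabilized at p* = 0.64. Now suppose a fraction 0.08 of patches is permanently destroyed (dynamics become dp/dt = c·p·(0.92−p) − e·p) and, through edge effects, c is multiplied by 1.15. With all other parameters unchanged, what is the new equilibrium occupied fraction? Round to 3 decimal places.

0.607

Balance c(1−p*) = e gives c = e/(1 − 0.64000) = 0.14/0.36000 = 0.38889.
New p* = 0.92 − e/c = 0.92 − 0.14000/0.44722 = 0.60695.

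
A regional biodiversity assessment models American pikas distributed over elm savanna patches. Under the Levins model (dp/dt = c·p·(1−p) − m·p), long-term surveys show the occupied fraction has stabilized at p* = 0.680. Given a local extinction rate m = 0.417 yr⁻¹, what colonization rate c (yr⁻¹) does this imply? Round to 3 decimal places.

At equilibrium c(1−p*) = m, so c = m/(1−p*).
c = 0.417/(1 − 0.680) = 0.417/0.3200 = 1.3031.

1.303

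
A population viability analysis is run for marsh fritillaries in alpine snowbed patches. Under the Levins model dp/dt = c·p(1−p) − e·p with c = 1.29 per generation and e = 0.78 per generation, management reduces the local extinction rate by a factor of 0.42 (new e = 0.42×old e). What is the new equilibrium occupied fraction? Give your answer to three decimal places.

0.746

Before: p* = 1 − 0.78/1.29 = 0.3953.
After the change, c = 1.29, e = 0.3276, so p* = 1 − 0.3276/1.29 = 0.7460.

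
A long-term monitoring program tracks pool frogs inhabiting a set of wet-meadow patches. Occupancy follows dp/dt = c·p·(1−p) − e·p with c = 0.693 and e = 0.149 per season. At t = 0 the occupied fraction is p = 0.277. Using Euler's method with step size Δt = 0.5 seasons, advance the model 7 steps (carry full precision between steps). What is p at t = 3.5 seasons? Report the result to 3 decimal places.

0.622

Update rule: p ← p + [c·p·(1−p) − e·p]·Δt with Δt = 0.5.
step 1: Δp = +0.04876, p = 0.32576
step 2: Δp = +0.05184, p = 0.37759
step 3: Δp = +0.05330, p = 0.43090
step 4: Δp = +0.05287, p = 0.48376
step 5: Δp = +0.05049, p = 0.53426
step 6: Δp = +0.04642, p = 0.58067
step 7: Δp = +0.04111, p = 0.62178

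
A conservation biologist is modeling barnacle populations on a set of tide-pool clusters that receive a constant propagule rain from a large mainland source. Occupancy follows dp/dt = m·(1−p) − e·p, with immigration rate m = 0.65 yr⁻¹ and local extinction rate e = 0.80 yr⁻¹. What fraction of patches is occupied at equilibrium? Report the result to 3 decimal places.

0.448

Setting dp/dt = 0: m − m·p* = e·p*, so m = (m+e)·p*.
p* = m/(m+e) = 0.65/(0.65+0.80) = 0.65/1.4500 = 0.4483.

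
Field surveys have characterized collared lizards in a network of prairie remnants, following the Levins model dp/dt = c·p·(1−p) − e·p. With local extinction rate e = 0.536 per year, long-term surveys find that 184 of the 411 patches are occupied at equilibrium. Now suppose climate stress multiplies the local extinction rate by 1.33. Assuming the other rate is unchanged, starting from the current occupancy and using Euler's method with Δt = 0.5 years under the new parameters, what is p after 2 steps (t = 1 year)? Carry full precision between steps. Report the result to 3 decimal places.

0.380

Observed p* = 184/411 = 0.44769.
Balance c(1−p*) = e gives c = e/(1 − 0.44769) = 0.536/0.55231 = 0.97047.
Starting from p₀ = 0.44769; update p ← p + (dp/dt)·Δt with the new parameters.
step 1: Δp = -0.03959, p = 0.40809
step 2: Δp = -0.02825, p = 0.37984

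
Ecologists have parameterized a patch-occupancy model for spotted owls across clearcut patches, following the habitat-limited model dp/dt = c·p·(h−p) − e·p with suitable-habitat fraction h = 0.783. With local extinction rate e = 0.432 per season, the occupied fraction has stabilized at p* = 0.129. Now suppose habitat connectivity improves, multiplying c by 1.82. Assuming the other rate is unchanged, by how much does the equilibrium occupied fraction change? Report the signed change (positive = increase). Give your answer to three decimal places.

Balance c(h−p*) = e gives c = e/(0.783 − 0.12900) = 0.432/0.65400 = 0.66055.
New p* = 0.783 − e/c = 0.783 − 0.43200/1.20220 = 0.42366.
Δp* = 0.42366 − 0.12900 = +0.29466.

0.295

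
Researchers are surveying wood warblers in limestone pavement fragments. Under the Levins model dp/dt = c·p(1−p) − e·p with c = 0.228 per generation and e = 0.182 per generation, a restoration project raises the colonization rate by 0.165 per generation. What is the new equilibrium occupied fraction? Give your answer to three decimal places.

Before: p* = 1 − 0.182/0.228 = 0.2018.
After the change, c = 0.393, e = 0.182, so p* = 1 − 0.182/0.393 = 0.5369.

0.537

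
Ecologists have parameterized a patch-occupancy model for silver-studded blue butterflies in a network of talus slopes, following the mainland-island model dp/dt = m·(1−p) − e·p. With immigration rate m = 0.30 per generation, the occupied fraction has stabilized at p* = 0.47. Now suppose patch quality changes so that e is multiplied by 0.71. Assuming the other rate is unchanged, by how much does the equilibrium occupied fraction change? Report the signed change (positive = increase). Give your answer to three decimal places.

0.085

Balance m(1−p*) = e·p* gives e = m(1−p*)/p* = 0.30×0.53000/0.47000 = 0.33830.
New p* = m/(m+e) = 0.30000/(0.30000+0.24019) = 0.55536.
Δp* = 0.55536 − 0.47000 = +0.08536.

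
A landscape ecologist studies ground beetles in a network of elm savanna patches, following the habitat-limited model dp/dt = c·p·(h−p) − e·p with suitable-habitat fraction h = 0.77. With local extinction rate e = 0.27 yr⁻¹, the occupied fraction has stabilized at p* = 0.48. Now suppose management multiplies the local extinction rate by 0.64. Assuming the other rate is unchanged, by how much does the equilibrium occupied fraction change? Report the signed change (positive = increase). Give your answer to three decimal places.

Balance c(h−p*) = e gives c = e/(0.77 − 0.48000) = 0.27/0.29000 = 0.93103.
New p* = 0.77 − e/c = 0.77 − 0.17280/0.93103 = 0.58440.
Δp* = 0.58440 − 0.48000 = +0.10440.

0.104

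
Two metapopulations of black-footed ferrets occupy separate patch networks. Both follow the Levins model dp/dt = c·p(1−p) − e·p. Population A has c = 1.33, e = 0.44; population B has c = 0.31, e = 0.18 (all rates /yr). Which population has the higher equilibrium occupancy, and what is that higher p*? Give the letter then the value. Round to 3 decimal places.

A, 0.669

A: p*_A = 1 − 0.44/1.33 = 0.6692.
B: p*_B = 1 − 0.18/0.31 = 0.4194.
A is higher at 0.6692.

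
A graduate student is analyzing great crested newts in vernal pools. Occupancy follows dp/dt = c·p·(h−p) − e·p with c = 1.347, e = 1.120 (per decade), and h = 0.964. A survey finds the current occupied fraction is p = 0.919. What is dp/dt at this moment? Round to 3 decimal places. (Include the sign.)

-0.974

Colonization term: c·p·(h−p) = 1.347×0.919×0.0450 = 0.05571.
Extinction term: e·p = 1.02928.
dp/dt = 0.05571 − 1.02928 = -0.97357.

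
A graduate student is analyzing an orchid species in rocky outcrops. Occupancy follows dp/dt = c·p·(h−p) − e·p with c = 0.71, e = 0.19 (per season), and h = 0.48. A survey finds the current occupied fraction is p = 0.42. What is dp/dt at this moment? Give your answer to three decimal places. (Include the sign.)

-0.062

Colonization term: c·p·(h−p) = 0.71×0.42×0.0600 = 0.01789.
Extinction term: e·p = 0.07980.
dp/dt = 0.01789 − 0.07980 = -0.06191.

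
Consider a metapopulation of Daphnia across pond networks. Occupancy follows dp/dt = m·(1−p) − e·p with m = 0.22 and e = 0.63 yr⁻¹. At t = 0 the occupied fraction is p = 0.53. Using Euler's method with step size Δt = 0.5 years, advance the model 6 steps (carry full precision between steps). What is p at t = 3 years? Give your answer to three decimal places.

Update rule: p ← p + [m·(1−p) − e·p]·Δt with Δt = 0.5.
step 1: Δp = -0.11525, p = 0.41475
step 2: Δp = -0.06627, p = 0.34848
step 3: Δp = -0.03810, p = 0.31038
step 4: Δp = -0.02191, p = 0.28847
step 5: Δp = -0.01260, p = 0.27587
step 6: Δp = -0.00724, p = 0.26862

0.269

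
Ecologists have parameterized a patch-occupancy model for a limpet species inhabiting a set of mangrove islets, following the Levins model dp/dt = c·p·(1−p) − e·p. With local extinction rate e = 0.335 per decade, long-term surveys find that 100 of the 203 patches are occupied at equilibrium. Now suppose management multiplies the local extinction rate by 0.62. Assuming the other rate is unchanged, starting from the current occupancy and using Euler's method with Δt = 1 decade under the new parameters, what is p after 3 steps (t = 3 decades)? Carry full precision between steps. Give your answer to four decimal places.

Observed p* = 100/203 = 0.49261.
Balance c(1−p*) = e gives c = e/(1 − 0.49261) = 0.335/0.50739 = 0.66024.
Starting from p₀ = 0.49261; update p ← p + (dp/dt)·Δt with the new parameters.
step 1: Δp = +0.06271, p = 0.55532
step 2: Δp = +0.04770, p = 0.60302
step 3: Δp = +0.03281, p = 0.63583

0.6358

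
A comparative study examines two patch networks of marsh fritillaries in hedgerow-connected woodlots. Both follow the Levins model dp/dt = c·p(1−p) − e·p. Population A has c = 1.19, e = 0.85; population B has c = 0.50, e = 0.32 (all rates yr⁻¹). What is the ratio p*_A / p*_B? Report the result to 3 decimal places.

A: p*_A = 1 − 0.85/1.19 = 0.2857.
B: p*_B = 1 − 0.32/0.50 = 0.3600.
p*_A / p*_B = 0.2857/0.3600 = 0.7937.

0.794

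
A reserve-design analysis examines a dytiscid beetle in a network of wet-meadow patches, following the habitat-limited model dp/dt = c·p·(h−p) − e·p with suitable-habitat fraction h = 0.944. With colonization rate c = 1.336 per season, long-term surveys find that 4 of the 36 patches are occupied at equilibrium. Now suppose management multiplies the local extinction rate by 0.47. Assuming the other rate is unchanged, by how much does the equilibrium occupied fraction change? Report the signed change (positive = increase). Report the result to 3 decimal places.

0.441

Observed p* = 4/36 = 0.11111.
Balance c(h−p*) = e gives e = 1.336×(0.944 − 0.11111) = 1.11274.
New p* = 0.944 − e/c = 0.944 − 0.52299/1.33600 = 0.55254.
Δp* = 0.55254 − 0.11111 = +0.44143.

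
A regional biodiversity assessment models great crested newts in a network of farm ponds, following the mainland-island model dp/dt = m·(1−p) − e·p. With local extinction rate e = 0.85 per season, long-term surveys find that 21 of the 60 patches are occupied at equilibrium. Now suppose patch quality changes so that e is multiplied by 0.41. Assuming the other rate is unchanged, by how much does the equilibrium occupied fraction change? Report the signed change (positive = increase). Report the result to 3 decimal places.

Observed p* = 21/60 = 0.35000.
Balance m(1−p*) = e·p* gives m = e·p*/(1−p*) = 0.85×0.35000/0.65000 = 0.45769.
New p* = m/(m+e) = 0.45769/(0.45769+0.34850) = 0.56772.
Δp* = 0.56772 − 0.35000 = +0.21772.

0.218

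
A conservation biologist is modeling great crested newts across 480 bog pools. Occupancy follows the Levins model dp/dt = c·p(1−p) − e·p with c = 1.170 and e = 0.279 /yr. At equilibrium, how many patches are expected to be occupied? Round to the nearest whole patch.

366

p* = 1 − e/c = 1 − 0.279/1.170 = 0.7615.
Expected occupied patches = N × p* = 480 × 0.7615 = 365.54 ≈ 366.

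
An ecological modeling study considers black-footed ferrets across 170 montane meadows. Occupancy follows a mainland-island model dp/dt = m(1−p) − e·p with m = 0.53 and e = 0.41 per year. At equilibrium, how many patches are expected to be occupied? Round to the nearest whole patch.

p* = m/(m+e) = 0.53/0.9400 = 0.5638.
Expected occupied patches = N × p* = 170 × 0.5638 = 95.85 ≈ 96.

96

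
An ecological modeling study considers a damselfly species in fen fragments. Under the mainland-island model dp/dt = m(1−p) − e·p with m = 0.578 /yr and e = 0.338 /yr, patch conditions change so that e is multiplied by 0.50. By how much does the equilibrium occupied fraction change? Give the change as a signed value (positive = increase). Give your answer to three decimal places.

0.143

Before: p* = 0.578/(0.578+0.338) = 0.6310.
After: m = 0.578, e = 0.169; p* = 0.578/0.7470 = 0.7738.
Δp* = 0.7738 − 0.6310 = +0.1428.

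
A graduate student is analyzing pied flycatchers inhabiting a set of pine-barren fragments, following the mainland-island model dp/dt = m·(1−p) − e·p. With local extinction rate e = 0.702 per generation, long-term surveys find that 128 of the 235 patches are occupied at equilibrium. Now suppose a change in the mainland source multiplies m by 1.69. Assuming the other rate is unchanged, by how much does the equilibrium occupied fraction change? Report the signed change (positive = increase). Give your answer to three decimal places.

Observed p* = 128/235 = 0.54468.
Balance m(1−p*) = e·p* gives m = e·p*/(1−p*) = 0.702×0.54468/0.45532 = 0.83977.
New p* = m/(m+e) = 1.41921/(1.41921+0.70200) = 0.66906.
Δp* = 0.66906 − 0.54468 = +0.12438.

0.124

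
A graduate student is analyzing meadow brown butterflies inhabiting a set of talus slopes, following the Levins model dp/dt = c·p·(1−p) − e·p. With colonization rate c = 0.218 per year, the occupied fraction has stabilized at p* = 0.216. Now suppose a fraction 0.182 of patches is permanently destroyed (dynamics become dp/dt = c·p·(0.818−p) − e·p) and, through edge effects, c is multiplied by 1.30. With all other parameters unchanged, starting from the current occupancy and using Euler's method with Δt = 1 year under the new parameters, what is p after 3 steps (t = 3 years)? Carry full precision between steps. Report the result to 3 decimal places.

0.216

Balance c(1−p*) = e gives e = 0.218×(1 − 0.21600) = 0.17091.
Starting from p₀ = 0.21600; update p ← p + (dp/dt)·Δt with the new parameters.
step 1: Δp = -0.00007, p = 0.21593
step 2: Δp = -0.00006, p = 0.21587
step 3: Δp = -0.00006, p = 0.21581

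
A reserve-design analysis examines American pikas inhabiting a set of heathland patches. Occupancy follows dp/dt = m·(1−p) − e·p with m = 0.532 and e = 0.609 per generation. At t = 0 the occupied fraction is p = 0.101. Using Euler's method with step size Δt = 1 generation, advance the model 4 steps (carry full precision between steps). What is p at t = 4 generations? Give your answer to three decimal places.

0.466

Update rule: p ← p + [m·(1−p) − e·p]·Δt with Δt = 1.
step 1: Δp = +0.41676, p = 0.51776
step 2: Δp = -0.05876, p = 0.45900
step 3: Δp = +0.00829, p = 0.46728
step 4: Δp = -0.00117, p = 0.46611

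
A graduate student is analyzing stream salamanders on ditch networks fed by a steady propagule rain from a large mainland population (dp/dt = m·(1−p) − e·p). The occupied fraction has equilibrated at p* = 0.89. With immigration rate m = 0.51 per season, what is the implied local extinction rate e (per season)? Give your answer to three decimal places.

At equilibrium m(1−p*) = e·p*, so e = m(1−p*)/p*.
e = 0.51 × 0.1100 / 0.89 = 0.0630.

0.063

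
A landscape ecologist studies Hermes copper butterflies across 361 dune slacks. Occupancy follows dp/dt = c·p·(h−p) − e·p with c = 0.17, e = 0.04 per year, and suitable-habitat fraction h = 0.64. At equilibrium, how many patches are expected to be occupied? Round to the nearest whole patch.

p* = h − e/c = 0.64 − 0.2353 = 0.4047.
Expected occupied patches = N × p* = 361 × 0.4047 = 146.10 ≈ 146.

146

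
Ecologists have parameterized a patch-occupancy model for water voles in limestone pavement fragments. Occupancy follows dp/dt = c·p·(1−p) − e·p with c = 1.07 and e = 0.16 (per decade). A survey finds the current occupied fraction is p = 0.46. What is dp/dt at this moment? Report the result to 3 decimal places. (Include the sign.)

0.192

Colonization term: c·p·(1−p) = 1.07×0.46×0.5400 = 0.26579.
Extinction term: e·p = 0.07360.
dp/dt = 0.26579 − 0.07360 = 0.19219.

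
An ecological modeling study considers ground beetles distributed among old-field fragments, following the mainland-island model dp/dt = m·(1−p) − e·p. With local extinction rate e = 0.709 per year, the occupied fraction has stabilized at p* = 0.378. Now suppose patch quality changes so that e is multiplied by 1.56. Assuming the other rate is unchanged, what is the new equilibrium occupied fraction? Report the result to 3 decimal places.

Balance m(1−p*) = e·p* gives m = e·p*/(1−p*) = 0.709×0.37800/0.62200 = 0.43087.
New p* = m/(m+e) = 0.43087/(0.43087+1.10604) = 0.28035.

0.280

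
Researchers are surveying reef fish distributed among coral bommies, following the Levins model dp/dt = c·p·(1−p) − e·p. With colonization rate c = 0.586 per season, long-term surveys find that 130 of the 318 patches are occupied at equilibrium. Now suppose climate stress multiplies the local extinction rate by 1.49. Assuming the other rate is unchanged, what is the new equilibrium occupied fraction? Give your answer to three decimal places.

Observed p* = 130/318 = 0.40881.
Balance c(1−p*) = e gives e = 0.586×(1 − 0.40881) = 0.34644.
New p* = 1 − e/c = 1 − 0.51620/0.58600 = 0.11911.

0.119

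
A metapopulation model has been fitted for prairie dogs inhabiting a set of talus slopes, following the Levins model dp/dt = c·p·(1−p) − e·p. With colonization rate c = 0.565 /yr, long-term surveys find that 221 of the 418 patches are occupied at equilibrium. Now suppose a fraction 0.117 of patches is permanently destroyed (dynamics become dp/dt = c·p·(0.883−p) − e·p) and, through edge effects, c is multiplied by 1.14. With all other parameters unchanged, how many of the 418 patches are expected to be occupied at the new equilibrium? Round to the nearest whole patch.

196

Observed p* = 221/418 = 0.52871.
Balance c(1−p*) = e gives e = 0.565×(1 − 0.52871) = 0.26628.
New p* = 0.883 − e/c = 0.883 − 0.26628/0.64410 = 0.46959.
Expected occupied = 418 × 0.46959 = 196.29 ≈ 196.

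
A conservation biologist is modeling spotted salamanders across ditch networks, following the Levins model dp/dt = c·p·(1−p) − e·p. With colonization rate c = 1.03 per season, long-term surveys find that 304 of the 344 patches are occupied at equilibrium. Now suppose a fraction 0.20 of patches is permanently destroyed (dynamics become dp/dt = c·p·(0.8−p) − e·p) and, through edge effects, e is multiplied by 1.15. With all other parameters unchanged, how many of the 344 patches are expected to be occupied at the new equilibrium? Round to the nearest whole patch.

229

Observed p* = 304/344 = 0.88372.
Balance c(1−p*) = e gives e = 1.03×(1 − 0.88372) = 0.11977.
New p* = 0.8 − e/c = 0.8 − 0.13774/1.03000 = 0.66627.
Expected occupied = 344 × 0.66627 = 229.20 ≈ 229.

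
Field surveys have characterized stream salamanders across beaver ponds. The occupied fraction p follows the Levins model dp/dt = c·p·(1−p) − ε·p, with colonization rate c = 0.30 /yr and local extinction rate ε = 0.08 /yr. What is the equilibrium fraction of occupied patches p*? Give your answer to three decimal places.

0.733

Setting dp/dt = 0 and dividing through by p* gives c·(1−p*) = ε.
So p* = 1 − ε/c = 1 − 0.08/0.30 = 1 − 0.2667 = 0.7333.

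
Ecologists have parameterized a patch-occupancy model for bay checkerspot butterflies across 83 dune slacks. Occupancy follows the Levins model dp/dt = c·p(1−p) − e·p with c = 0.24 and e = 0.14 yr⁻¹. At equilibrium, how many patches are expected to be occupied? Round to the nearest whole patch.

p* = 1 − e/c = 1 − 0.14/0.24 = 0.4167.
Expected occupied patches = N × p* = 83 × 0.4167 = 34.58 ≈ 35.

35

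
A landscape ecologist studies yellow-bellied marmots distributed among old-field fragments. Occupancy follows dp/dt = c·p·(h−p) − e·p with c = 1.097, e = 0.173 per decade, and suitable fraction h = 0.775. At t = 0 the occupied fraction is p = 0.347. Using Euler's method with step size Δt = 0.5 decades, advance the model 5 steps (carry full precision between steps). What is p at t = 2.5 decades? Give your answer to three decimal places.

0.550

Update rule: p ← p + [c·p·(h−p) − e·p]·Δt with Δt = 0.5.
p: 0.34700 → 0.39845  (Δp = +0.05145)
p: 0.39845 → 0.44627  (Δp = +0.04783)
p: 0.44627 → 0.48814  (Δp = +0.04186)
p: 0.48814 → 0.52272  (Δp = +0.03458)
p: 0.52272 → 0.54984  (Δp = +0.02712)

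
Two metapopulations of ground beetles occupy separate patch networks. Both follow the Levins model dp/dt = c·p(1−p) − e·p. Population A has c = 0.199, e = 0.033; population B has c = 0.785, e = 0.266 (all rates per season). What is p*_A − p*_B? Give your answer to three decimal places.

A: p*_A = 1 − 0.033/0.199 = 0.8342.
B: p*_B = 1 − 0.266/0.785 = 0.6611.
p*_A − p*_B = 0.8342 − 0.6611 = 0.1730.

0.173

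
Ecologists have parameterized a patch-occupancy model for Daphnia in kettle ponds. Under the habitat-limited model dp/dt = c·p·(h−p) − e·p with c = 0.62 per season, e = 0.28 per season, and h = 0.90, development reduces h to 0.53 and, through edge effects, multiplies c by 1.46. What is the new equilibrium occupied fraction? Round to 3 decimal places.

0.221

Before: p* = h − e/c = 0.90 − 0.28/0.62 = 0.90 − 0.4516 = 0.4484.
After: c = 0.9052, e = 0.28, h = 0.53; p* = 0.53 − 0.28/0.9052 = 0.2207.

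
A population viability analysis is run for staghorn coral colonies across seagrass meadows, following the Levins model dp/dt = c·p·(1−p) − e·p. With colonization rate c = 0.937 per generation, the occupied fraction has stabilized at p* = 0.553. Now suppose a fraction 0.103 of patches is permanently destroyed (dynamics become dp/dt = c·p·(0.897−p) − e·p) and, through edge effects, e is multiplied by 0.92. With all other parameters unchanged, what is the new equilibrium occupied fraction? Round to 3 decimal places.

0.486

Balance c(1−p*) = e gives e = 0.937×(1 − 0.55300) = 0.41884.
New p* = 0.897 − e/c = 0.897 − 0.38533/0.93700 = 0.48576.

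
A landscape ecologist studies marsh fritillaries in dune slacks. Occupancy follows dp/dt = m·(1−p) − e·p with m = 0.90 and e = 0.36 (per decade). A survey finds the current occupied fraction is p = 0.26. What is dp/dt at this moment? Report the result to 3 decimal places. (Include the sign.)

0.572

Colonization term: m·(1−p) = 0.90×0.7400 = 0.66600.
Extinction term: e·p = 0.09360.
dp/dt = 0.66600 − 0.09360 = 0.57240.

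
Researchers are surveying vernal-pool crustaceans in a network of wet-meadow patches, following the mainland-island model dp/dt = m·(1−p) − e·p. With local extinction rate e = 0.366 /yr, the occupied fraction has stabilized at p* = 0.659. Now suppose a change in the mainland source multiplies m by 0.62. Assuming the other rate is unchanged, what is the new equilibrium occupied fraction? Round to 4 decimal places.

0.5451

Balance m(1−p*) = e·p* gives m = e·p*/(1−p*) = 0.366×0.65900/0.34100 = 0.70731.
New p* = m/(m+e) = 0.43853/(0.43853+0.36600) = 0.54508.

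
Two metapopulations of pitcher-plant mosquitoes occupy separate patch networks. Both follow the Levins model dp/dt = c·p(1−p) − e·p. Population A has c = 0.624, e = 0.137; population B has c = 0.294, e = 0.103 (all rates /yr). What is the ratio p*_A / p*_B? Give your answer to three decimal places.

1.201

A: p*_A = 1 − 0.137/0.624 = 0.7804.
B: p*_B = 1 − 0.103/0.294 = 0.6497.
p*_A / p*_B = 0.7804/0.6497 = 1.2013.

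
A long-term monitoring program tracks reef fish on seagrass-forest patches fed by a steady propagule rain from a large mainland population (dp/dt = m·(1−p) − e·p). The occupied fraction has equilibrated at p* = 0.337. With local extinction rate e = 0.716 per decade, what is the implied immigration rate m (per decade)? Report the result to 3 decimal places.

0.364

At equilibrium m(1−p*) = e·p*, so m = e·p*/(1−p*).
m = 0.716 × 0.337 / 0.6630 = 0.2413/0.6630 = 0.3639.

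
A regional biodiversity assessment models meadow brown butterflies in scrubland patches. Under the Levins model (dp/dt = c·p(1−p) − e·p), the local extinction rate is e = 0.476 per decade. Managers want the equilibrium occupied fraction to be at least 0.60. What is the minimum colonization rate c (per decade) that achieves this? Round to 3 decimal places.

p* = 1 − e/c ≥ 0.60 requires e/c ≤ 0.4000, i.e. c ≥ e/0.4000.
c_min = 0.476/0.4000 = 1.1900.

1.190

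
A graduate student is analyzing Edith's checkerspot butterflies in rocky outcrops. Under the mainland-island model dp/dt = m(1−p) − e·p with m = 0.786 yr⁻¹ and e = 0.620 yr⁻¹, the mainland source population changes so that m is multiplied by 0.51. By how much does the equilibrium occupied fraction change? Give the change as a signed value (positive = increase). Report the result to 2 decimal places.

Before: p* = 0.786/(0.786+0.620) = 0.5590.
After: m = 0.40086, e = 0.62; p* = 0.40086/1.0209 = 0.3927.
Δp* = 0.3927 − 0.5590 = -0.1664.

-0.17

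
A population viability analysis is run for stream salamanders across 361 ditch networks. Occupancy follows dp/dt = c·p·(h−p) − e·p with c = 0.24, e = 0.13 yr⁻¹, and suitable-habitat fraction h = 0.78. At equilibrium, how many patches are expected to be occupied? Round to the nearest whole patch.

p* = h − e/c = 0.78 − 0.5417 = 0.2383.
Expected occupied patches = N × p* = 361 × 0.2383 = 86.04 ≈ 86.

86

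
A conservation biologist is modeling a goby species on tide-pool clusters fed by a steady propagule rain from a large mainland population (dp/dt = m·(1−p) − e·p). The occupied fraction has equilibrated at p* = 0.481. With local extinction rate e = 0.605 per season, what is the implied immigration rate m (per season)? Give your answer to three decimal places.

0.561

At equilibrium m(1−p*) = e·p*, so m = e·p*/(1−p*).
m = 0.605 × 0.481 / 0.5190 = 0.2910/0.5190 = 0.5607.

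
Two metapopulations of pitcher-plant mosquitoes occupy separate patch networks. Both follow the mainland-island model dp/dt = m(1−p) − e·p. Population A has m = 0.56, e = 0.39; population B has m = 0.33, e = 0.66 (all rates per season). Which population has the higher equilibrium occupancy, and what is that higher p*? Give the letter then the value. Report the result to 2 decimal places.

A: p*_A = m/(m+e) = 0.56/0.9500 = 0.5895.
B: p*_B = 0.33/0.9900 = 0.3333.
A is higher at 0.5895.

A, 0.59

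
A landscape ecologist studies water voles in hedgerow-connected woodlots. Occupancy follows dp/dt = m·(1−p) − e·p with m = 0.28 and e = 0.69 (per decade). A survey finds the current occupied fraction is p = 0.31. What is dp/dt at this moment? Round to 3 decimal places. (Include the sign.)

Colonization term: m·(1−p) = 0.28×0.6900 = 0.19320.
Extinction term: e·p = 0.21390.
dp/dt = 0.19320 − 0.21390 = -0.02070.

-0.021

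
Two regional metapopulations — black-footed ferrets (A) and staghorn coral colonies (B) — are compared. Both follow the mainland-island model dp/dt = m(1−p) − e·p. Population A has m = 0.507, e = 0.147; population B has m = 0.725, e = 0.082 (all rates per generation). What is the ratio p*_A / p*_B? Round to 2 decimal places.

0.86

A: p*_A = m/(m+e) = 0.507/0.6540 = 0.7752.
B: p*_B = 0.725/0.8070 = 0.8984.
p*_A / p*_B = 0.7752/0.8984 = 0.8629.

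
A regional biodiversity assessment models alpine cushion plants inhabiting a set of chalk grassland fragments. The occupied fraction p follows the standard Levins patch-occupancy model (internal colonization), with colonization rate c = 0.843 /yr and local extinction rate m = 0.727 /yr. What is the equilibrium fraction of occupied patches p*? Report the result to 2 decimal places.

0.14

Setting dp/dt = 0 and dividing through by p* gives c·(1−p*) = m.
So p* = 1 − m/c = 1 − 0.727/0.843 = 1 − 0.8624 = 0.1376.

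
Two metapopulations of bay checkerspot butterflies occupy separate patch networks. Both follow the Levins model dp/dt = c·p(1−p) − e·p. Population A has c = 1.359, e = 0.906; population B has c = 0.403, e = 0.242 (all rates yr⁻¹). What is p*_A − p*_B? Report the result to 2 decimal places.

A: p*_A = 1 − 0.906/1.359 = 0.3333.
B: p*_B = 1 − 0.242/0.403 = 0.3995.
p*_A − p*_B = 0.3333 − 0.3995 = -0.0662.

-0.07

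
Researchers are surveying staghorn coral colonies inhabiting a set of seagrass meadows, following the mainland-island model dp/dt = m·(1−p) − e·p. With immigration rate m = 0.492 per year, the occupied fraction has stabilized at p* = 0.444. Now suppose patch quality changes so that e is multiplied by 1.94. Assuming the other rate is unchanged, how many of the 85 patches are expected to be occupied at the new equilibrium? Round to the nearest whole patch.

Balance m(1−p*) = e·p* gives e = m(1−p*)/p* = 0.492×0.55600/0.44400 = 0.61611.
New p* = m/(m+e) = 0.49200/(0.49200+1.19525) = 0.29160.
Expected occupied = 85 × 0.29160 = 24.79 ≈ 25.

25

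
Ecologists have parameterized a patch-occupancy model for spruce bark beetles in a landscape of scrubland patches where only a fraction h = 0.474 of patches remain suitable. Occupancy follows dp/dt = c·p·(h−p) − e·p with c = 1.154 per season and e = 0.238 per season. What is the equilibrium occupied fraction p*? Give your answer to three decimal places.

0.268

Setting dp/dt = 0 and dividing by p* gives c·(h−p*) = e.
So p* = h − e/c = 0.474 − 0.238/1.154 = 0.474 − 0.2062 = 0.2678.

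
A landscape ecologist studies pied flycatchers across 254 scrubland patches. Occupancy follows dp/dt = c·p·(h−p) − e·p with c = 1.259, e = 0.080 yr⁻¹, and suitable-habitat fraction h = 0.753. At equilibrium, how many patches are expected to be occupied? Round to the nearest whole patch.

175

p* = h − e/c = 0.753 − 0.0635 = 0.6895.
Expected occupied patches = N × p* = 254 × 0.6895 = 175.12 ≈ 175.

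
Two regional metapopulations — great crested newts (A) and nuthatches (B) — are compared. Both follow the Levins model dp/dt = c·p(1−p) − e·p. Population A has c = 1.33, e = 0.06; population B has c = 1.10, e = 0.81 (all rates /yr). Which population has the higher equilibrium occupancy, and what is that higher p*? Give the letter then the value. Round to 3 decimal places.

A, 0.955

A: p*_A = 1 − 0.06/1.33 = 0.9549.
B: p*_B = 1 − 0.81/1.10 = 0.2636.
A is higher at 0.9549.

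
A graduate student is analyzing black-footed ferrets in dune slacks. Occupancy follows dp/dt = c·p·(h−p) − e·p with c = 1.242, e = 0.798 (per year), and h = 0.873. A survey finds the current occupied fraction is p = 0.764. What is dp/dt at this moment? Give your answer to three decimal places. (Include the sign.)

Colonization term: c·p·(h−p) = 1.242×0.764×0.1090 = 0.10343.
Extinction term: e·p = 0.60967.
dp/dt = 0.10343 − 0.60967 = -0.50624.

-0.506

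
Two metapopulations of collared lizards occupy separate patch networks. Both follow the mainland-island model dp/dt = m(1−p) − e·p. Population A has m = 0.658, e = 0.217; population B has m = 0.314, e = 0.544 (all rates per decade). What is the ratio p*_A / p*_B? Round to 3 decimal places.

2.055

A: p*_A = m/(m+e) = 0.658/0.8750 = 0.7520.
B: p*_B = 0.314/0.8580 = 0.3660.
p*_A / p*_B = 0.7520/0.3660 = 2.0548.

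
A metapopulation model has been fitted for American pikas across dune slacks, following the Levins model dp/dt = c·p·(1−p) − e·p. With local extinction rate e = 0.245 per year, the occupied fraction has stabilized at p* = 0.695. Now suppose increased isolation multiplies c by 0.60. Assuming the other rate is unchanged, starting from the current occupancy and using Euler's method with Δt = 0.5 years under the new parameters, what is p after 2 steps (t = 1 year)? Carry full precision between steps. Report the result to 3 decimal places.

Balance c(1−p*) = e gives c = e/(1 − 0.69500) = 0.245/0.30500 = 0.80328.
Starting from p₀ = 0.69500; update p ← p + (dp/dt)·Δt with the new parameters.
  1  |  dp/dt·Δt = -0.034055  |  p_1 = 0.660945
  2  |  dp/dt·Δt = -0.026962  |  p_2 = 0.633983

0.634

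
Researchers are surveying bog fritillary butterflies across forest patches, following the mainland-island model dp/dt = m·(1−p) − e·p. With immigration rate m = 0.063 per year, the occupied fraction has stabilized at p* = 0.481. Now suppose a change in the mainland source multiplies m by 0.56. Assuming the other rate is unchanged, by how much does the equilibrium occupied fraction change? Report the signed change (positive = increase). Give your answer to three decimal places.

Balance m(1−p*) = e·p* gives e = m(1−p*)/p* = 0.063×0.51900/0.48100 = 0.06798.
New p* = m/(m+e) = 0.03528/(0.03528+0.06798) = 0.34166.
Δp* = 0.34166 − 0.48100 = -0.13934.

-0.139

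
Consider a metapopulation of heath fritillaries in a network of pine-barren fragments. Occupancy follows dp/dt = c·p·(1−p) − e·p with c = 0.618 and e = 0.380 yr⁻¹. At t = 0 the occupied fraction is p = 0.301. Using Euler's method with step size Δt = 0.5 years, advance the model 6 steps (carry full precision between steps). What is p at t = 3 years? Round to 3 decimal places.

0.340

Update rule: p ← p + [c·p·(1−p) − e·p]·Δt with Δt = 0.5.
t = 0.5: p = 0.30100 + (+0.00782) = 0.30882
t = 1: p = 0.30882 + (+0.00728) = 0.31610
t = 1.5: p = 0.31610 + (+0.00674) = 0.32284
t = 2: p = 0.32284 + (+0.00621) = 0.32906
t = 2.5: p = 0.32906 + (+0.00570) = 0.33476
t = 3: p = 0.33476 + (+0.00521) = 0.33996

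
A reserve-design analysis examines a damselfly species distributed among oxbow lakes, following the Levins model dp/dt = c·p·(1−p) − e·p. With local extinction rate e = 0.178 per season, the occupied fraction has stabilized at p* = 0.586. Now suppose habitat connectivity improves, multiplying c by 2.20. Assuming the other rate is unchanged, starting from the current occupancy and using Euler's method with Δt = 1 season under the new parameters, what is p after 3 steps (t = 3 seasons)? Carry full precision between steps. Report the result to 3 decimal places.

Balance c(1−p*) = e gives c = e/(1 − 0.58600) = 0.178/0.41400 = 0.42995.
Starting from p₀ = 0.58600; update p ← p + (dp/dt)·Δt with the new parameters.
t = 1: p = 0.58600 + (+0.12517) = 0.71117
t = 2: p = 0.71117 + (+0.06771) = 0.77887
t = 3: p = 0.77887 + (+0.02427) = 0.80315

0.803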